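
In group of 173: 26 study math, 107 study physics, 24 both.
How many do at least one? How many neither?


|A∪B| = 26+107-24 = 109
Neither = 173-109 = 64

At least one: 109; Neither: 64


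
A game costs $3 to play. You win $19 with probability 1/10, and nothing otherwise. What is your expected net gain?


E[gain] = (19-3)×1/10 + (-3)×9/10
= 8/5 - 27/10 = -11/10

Expected net gain = $-11/10 ≈ $-1.10


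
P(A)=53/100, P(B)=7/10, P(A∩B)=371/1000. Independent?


P(A)×P(B) = 371/1000
P(A∩B) = 371/1000
Equal ✓ → Independent

Yes, independent


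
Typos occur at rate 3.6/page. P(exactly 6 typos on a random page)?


Poisson(λ=3.6): P(X=6) = e^(-λ)×λ^k/k!
= e^(-3.6) × 3.6^6 / 6!
≈ 0.02732372245 × 2176.782336 / 720 ≈ 0.082608

P(X=6) ≈ 0.082608 ≈ 8.26%


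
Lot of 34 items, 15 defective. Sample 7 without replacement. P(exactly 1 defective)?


Hypergeometric: C(15,1)×C(19,6)/C(34,7)
= 15×27132/5379616 = 5985/79112

P(X=1) = 5985/79112 ≈ 7.57%


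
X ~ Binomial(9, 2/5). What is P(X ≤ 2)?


P(X ≤ 2) = Σ P(X=i) for i=0..2
P(X=0) = 19683/1953125
P(X=1) = 118098/1953125
P(X=2) = 314928/1953125
Sum = 452709/1953125

P(X ≤ 2) = 452709/1953125 ≈ 23.18%


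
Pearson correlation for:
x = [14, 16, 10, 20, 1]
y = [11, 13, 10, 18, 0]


n=5, Σx=61, Σy=52, Σxy=822, Σx²=953, Σy²=714
r = (5×822 - 61×52)/√((5×953 - 61²)(5×714 - 52²))
= 938/√(1044×866) = 938/√904104 ≈ 938/950.8438 ≈ 0.9865

r ≈ 0.9865


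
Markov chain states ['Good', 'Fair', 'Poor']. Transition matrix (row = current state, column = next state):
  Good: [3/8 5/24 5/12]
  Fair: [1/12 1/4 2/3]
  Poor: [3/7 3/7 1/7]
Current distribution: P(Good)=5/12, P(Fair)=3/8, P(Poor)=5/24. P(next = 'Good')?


P(next=Good) = Σᵢ P(now=i)×P(i→Good)
= 5/12×3/8 + 3/8×1/12 + 5/24×3/7
= 5/32 + 1/32 + 5/56 = 31/112

P = 31/112 ≈ 0.2768


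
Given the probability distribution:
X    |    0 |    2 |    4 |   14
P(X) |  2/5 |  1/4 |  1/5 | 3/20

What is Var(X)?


E[X] = 17/5
E[X²] = 168/5
Var(X) = E[X²] - (E[X])² = 168/5 - 289/25 = 551/25

Var(X) = 551/25 ≈ 22.0400


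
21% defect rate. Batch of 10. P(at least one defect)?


P(all good) = (79/100)^10 = 9468276082626847201/100000000000000000000
P(≥1 defect) = 90531723917373152799/100000000000000000000

P = 90531723917373152799/100000000000000000000 ≈ 90.53%


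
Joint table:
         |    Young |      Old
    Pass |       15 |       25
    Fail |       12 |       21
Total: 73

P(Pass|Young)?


P(Pass|Young) = 15/(15+12) = 15/27 = 5/9

P = 5/9 ≈ 55.56%


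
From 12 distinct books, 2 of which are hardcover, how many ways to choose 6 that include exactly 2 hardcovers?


Choose 2 of the 2 hardcovers and 4 of the other 10 books:
C(2,2)×C(10,4) = 1×210 = 210

210


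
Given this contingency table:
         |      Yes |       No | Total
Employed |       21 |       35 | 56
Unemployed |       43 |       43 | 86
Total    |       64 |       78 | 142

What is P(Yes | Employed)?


P(Yes | Employed) = 21/(21+35) = 21/56 = 3/8

P(Yes|Employed) = 3/8 ≈ 37.50%


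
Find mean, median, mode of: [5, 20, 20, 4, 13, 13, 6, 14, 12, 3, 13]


Sorted: [3, 4, 5, 6, 12, 13, 13, 13, 14, 20, 20]
Mean = 123/11
Median = 13
Freq: {5: 1, 20: 2, 4: 1, 13: 3, 6: 1, 14: 1, 12: 1, 3: 1}
Mode: [13]

Mean=123/11, Median=13, Mode=13


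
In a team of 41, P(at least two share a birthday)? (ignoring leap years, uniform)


P(all different) = Π(365-i)/365 for i=0..40
= 0.096848
P(match) = 1 - 0.096848 = 0.903152

P ≈ 0.9032 ≈ 90.32%


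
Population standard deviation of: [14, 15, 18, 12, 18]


Mean = 77/5
  (14-77/5)²=49/25
  (15-77/5)²=4/25
  (18-77/5)²=169/25
  (12-77/5)²=289/25
  (18-77/5)²=169/25
Σ(x-μ)² = 136/5
σ² = (136/5)/5 = 136/25

σ = √(136/25) ≈ 2.3324


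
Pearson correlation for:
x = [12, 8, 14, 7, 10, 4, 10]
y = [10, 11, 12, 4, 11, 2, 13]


n=7, Σx=65, Σy=63, Σxy=652, Σx²=669, Σy²=675
r = (7×652 - 65×63)/√((7×669 - 65²)(7×675 - 63²))
= 469/√(458×756) = 469/√346248 ≈ 469/588.4284 ≈ 0.7970

r ≈ 0.7970


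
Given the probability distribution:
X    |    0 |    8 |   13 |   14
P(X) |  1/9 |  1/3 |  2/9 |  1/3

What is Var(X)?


E[X] = 92/9
E[X²] = 1118/9
Var(X) = E[X²] - (E[X])² = 1118/9 - 8464/81 = 1598/81

Var(X) = 1598/81 ≈ 19.7284


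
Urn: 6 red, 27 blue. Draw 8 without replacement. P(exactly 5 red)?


Hypergeometric: C(6,5)×C(27,3)/C(33,8)
= 6×2925/13884156 = 25/19778

P(X=5) = 25/19778 ≈ 0.13%


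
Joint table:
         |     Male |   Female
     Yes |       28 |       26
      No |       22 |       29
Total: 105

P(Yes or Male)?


P(Yes∨Male) = P(Yes) + P(Male) - P(Yes∧Male)
= (54 + 50 - 28)/105 = 76/105

P = 76/105 ≈ 72.38%


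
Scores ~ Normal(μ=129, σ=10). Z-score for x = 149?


z = (x - μ)/σ = (149 - 129)/10 = 2.0

z = 2.0


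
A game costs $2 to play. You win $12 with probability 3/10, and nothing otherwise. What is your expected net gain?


E[gain] = (12-2)×3/10 + (-2)×7/10
= 3 - 7/5 = 8/5

Expected net gain = $8/5 ≈ $1.60


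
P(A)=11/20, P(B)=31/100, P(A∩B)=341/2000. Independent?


P(A)×P(B) = 341/2000
P(A∩B) = 341/2000
Equal ✓ → Independent

Yes, independent


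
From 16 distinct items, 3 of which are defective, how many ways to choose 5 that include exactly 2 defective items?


Choose 2 of the 3 defective items and 3 of the other 13 items:
C(3,2)×C(13,3) = 3×286 = 858

858


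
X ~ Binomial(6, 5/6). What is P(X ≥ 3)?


P(X ≥ 3) = Σ P(X=i) for i=3..6
P(X=3) = 625/11664
P(X=4) = 3125/15552
P(X=5) = 3125/7776
P(X=6) = 15625/46656
Sum = 23125/23328

P(X ≥ 3) = 23125/23328 ≈ 99.13%


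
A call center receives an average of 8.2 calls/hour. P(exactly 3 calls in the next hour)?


Poisson(λ=8.2): P(X=3) = e^(-λ)×λ^k/k!
= e^(-8.2) × 8.2^3 / 3!
≈ 0.00027465357 × 551.368 / 6 ≈ 0.025239

P(X=3) ≈ 0.025239 ≈ 2.52%


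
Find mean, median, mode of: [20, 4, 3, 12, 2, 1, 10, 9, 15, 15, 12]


Sorted: [1, 2, 3, 4, 9, 10, 12, 12, 15, 15, 20]
Mean = 103/11
Median = 10
Freq: {20: 1, 4: 1, 3: 1, 12: 2, 2: 1, 1: 1, 10: 1, 9: 1, 15: 2}
Mode: [12, 15]

Mean=103/11, Median=10, Mode=[12, 15]


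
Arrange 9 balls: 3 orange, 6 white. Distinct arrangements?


9!/(3!×6!) = 84

84


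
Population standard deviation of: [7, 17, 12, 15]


Mean = 51/4
  (7-51/4)²=529/16
  (17-51/4)²=289/16
  (12-51/4)²=9/16
  (15-51/4)²=81/16
Σ(x-μ)² = 227/4
σ² = (227/4)/4 = 227/16

σ = √(227/16) ≈ 3.7666


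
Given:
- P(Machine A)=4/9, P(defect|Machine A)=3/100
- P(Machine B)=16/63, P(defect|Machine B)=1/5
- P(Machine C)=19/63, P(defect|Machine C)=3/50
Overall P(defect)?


P(B) = Σ P(B|Aᵢ)×P(Aᵢ)
  3/100×4/9 = 1/75
  1/5×16/63 = 16/315
  3/50×19/63 = 19/1050
Sum = 37/450

P(defect) = 37/450 ≈ 8.22%


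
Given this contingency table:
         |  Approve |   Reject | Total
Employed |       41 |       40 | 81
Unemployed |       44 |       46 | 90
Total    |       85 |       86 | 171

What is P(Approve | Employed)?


P(Approve | Employed) = 41/(41+40) = 41/81

P(Approve|Employed) = 41/81 ≈ 50.62%


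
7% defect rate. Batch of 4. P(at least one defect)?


P(all good) = (93/100)^4 = 74805201/100000000
P(≥1 defect) = 25194799/100000000

P = 25194799/100000000 ≈ 25.19%


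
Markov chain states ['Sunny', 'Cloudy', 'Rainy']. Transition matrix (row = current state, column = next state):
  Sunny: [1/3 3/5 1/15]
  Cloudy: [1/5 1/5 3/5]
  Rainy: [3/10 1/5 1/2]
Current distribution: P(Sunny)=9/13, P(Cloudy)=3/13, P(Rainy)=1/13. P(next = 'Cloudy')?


P(next=Cloudy) = Σᵢ P(now=i)×P(i→Cloudy)
= 9/13×3/5 + 3/13×1/5 + 1/13×1/5
= 27/65 + 3/65 + 1/65 = 31/65

P = 31/65 ≈ 0.4769


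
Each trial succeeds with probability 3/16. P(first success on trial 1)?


Geometric: P(X=1) = (1-p)^(k-1)×p = (13/16)^0×3/16 = 3/16

P(X=1) = 3/16 ≈ 18.75%


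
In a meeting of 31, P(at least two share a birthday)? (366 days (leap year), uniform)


P(all different) = Π(366-i)/366 for i=0..30
= 0.270541
P(match) = 1 - 0.270541 = 0.729459

P ≈ 0.7295 ≈ 72.95%


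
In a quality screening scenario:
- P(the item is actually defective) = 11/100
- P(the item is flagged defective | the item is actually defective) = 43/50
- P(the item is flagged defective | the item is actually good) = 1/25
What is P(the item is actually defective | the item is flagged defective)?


Using Bayes' theorem:
P(A|B) = P(B|A)·P(A) / P(B)

P(the item is flagged defective) = 43/50 × 11/100 + 1/25 × 89/100
= 473/5000 + 89/2500 = 651/5000

P(the item is actually defective|the item is flagged defective) = (473/5000) / (651/5000) = 473/651

P(the item is actually defective|the item is flagged defective) = 473/651 ≈ 72.66%


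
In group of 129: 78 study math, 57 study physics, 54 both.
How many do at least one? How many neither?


|A∪B| = 78+57-54 = 81
Neither = 129-81 = 48

At least one: 81; Neither: 48


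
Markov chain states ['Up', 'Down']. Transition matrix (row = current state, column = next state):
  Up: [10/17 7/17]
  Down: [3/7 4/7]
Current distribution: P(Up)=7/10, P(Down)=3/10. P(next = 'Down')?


P(next=Down) = Σᵢ P(now=i)×P(i→Down)
= 7/10×7/17 + 3/10×4/7
= 49/170 + 6/35 = 547/1190

P = 547/1190 ≈ 0.4597


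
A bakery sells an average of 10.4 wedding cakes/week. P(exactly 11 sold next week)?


Poisson(λ=10.4): P(X=11) = e^(-λ)×λ^k/k!
= e^(-10.4) × 10.4^11 / 11!
≈ 3.043248301e-05 × 153945405632 / 39916800 ≈ 0.117368

P(X=11) ≈ 0.117368 ≈ 11.74%


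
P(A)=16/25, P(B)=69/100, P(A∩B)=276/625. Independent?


P(A)×P(B) = 276/625
P(A∩B) = 276/625
Equal ✓ → Independent

Yes, independent


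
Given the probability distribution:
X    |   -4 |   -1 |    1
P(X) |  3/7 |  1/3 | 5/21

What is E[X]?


E[X] = Σ x·P(X=x)
= (-4)×(3/7) + (-1)×(1/3) + (1)×(5/21)
= -38/21

E[X] = -38/21


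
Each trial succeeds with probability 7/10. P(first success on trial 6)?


Geometric: P(X=6) = (1-p)^(k-1)×p = (3/10)^5×7/10 = 1701/1000000

P(X=6) = 1701/1000000 ≈ 0.17%


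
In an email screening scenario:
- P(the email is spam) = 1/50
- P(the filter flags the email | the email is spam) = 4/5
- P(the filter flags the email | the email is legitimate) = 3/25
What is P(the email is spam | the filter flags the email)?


Using Bayes' theorem:
P(A|B) = P(B|A)·P(A) / P(B)

P(the filter flags the email) = 4/5 × 1/50 + 3/25 × 49/50
= 2/125 + 147/1250 = 167/1250

P(the email is spam|the filter flags the email) = (2/125) / (167/1250) = 20/167

P(the email is spam|the filter flags the email) = 20/167 ≈ 11.98%


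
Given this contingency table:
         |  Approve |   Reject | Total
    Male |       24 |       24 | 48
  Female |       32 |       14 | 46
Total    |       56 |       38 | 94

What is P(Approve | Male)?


P(Approve | Male) = 24/(24+24) = 24/48 = 1/2

P(Approve|Male) = 1/2 ≈ 50.00%


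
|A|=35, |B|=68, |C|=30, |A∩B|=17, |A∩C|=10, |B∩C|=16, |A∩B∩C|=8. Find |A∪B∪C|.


|A∪B∪C| = 35+68+30-17-10-16+8 = 98

|A∪B∪C| = 98


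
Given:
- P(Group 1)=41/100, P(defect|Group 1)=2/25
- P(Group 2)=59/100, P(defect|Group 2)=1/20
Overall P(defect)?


P(B) = Σ P(B|Aᵢ)×P(Aᵢ)
  2/25×41/100 = 41/1250
  1/20×59/100 = 59/2000
Sum = 623/10000

P(defect) = 623/10000 ≈ 6.23%


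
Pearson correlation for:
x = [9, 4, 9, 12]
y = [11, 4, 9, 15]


n=4, Σx=34, Σy=39, Σxy=376, Σx²=322, Σy²=443
r = (4×376 - 34×39)/√((4×322 - 34²)(4×443 - 39²))
= 178/√(132×251) = 178/√33132 ≈ 178/182.0220 ≈ 0.9779

r ≈ 0.9779


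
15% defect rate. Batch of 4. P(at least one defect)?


P(all good) = (17/20)^4 = 83521/160000
P(≥1 defect) = 76479/160000

P = 76479/160000 ≈ 47.80%


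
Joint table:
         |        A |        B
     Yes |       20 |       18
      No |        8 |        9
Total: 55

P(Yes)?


P(Yes) = (20+18)/55 = 38/55

P(Yes) = 38/55 ≈ 69.09%


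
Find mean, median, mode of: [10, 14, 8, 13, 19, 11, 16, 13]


Sorted: [8, 10, 11, 13, 13, 14, 16, 19]
Mean = 104/8 = 13
Median = 13
Freq: {10: 1, 14: 1, 8: 1, 13: 2, 19: 1, 11: 1, 16: 1}
Mode: [13]

Mean=13, Median=13, Mode=13


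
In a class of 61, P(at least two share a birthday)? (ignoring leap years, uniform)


P(all different) = Π(365-i)/365 for i=0..60
= 0.004911
P(match) = 1 - 0.004911 = 0.995089

P ≈ 0.9951 ≈ 99.51%


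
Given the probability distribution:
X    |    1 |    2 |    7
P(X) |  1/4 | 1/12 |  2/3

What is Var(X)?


E[X] = 61/12
E[X²] = 133/4
Var(X) = E[X²] - (E[X])² = 133/4 - 3721/144 = 1067/144

Var(X) = 1067/144 ≈ 7.4097


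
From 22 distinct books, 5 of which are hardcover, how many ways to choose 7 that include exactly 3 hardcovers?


Choose 3 of the 5 hardcovers and 4 of the other 17 books:
C(5,3)×C(17,4) = 10×2380 = 23800

23800


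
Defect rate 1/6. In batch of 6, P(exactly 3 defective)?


Binomial: P(X=3) = C(6,3)×p^3×(1-p)^3
= 20 × 1/216 × 125/216 = 625/11664

P(X=3) = 625/11664 ≈ 5.36%


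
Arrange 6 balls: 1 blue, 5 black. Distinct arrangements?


6!/(1!×5!) = 6

6


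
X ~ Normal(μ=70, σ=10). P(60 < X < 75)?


z₁=(60-70)/10=-1.0, z₂=(75-70)/10=0.5
P = Φ(0.5) - Φ(-1.0) = 0.691462 - 0.158655 = 0.532807 ≈ 0.5328

P(60 < X < 75) ≈ 0.5328


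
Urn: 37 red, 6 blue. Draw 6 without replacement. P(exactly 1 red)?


Hypergeometric: C(37,1)×C(6,5)/C(43,6)
= 37×6/6096454 = 111/3048227

P(X=1) = 111/3048227 ≈ 0.00%


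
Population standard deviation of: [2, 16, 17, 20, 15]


Mean = 70/5 = 14
  (2-14)²=144
  (16-14)²=4
  (17-14)²=9
  (20-14)²=36
  (15-14)²=1
Σ(x-μ)² = 194
σ² = 194/5

σ = √(194/5) ≈ 6.2290


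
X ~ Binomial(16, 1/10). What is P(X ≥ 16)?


P(X ≥ 16) = Σ P(X=i) for i=16..16
P(X=16) = 1/10000000000000000
Sum = 1/10000000000000000

P(X ≥ 16) = 1/10000000000000000 ≈ 0.00%


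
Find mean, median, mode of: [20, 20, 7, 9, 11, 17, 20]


Sorted: [7, 9, 11, 17, 20, 20, 20]
Mean = 104/7
Median = 17
Freq: {20: 3, 7: 1, 9: 1, 11: 1, 17: 1}
Mode: [20]

Mean=104/7, Median=17, Mode=20


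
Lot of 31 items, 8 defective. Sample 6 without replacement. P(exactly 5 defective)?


Hypergeometric: C(8,5)×C(23,1)/C(31,6)
= 56×23/736281 = 184/105183

P(X=5) = 184/105183 ≈ 0.17%


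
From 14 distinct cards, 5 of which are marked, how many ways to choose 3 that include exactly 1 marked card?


Choose 1 of the 5 marked cards and 2 of the other 9 cards:
C(5,1)×C(9,2) = 5×36 = 180

180


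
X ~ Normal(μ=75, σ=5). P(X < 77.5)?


z = (77.5-75)/5 = 0.5
P(Z < 0.5) = 0.6915

P(X < 77.5) ≈ 0.6915


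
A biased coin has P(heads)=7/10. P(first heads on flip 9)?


Geometric: P(X=9) = (1-p)^(k-1)×p = (3/10)^8×7/10 = 45927/1000000000

P(X=9) = 45927/1000000000 ≈ 0.00%


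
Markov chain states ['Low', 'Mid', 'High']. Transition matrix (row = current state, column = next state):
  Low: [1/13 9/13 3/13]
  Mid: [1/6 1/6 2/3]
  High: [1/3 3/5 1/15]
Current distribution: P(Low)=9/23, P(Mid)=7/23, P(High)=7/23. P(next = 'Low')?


P(next=Low) = Σᵢ P(now=i)×P(i→Low)
= 9/23×1/13 + 7/23×1/6 + 7/23×1/3
= 9/299 + 7/138 + 7/69 = 109/598

P = 109/598 ≈ 0.1823


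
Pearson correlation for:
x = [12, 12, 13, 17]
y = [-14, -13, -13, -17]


n=4, Σx=54, Σy=-57, Σxy=-782, Σx²=746, Σy²=823
r = (4×(-782) - 54×(-57))/√((4×746 - 54²)(4×823 - (-57)²))
= -50/√(68×43) = -50/√2924 ≈ -50/54.0740 ≈ -0.9247

r ≈ -0.9247


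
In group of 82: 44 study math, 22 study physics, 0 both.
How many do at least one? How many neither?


|A∪B| = 44+22-0 = 66
Neither = 82-66 = 16

At least one: 66; Neither: 16


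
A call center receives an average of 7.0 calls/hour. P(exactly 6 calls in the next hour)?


Poisson(λ=7.0): P(X=6) = e^(-λ)×λ^k/k!
= e^(-7.0) × 7.0^6 / 6!
≈ 0.0009118819656 × 117649 / 720 ≈ 0.149003

P(X=6) ≈ 0.149003 ≈ 14.90%


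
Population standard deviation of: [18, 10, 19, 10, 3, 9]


Mean = 69/6 = 23/2
  (18-23/2)²=169/4
  (10-23/2)²=9/4
  (19-23/2)²=225/4
  (10-23/2)²=9/4
  (3-23/2)²=289/4
  (9-23/2)²=25/4
Σ(x-μ)² = 363/2
σ² = (363/2)/6 = 121/4

σ = √(121/4) ≈ 5.5000


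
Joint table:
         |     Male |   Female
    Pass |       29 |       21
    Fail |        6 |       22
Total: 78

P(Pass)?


P(Pass) = (29+21)/78 = 50/78 = 25/39

P(Pass) = 25/39 ≈ 64.10%


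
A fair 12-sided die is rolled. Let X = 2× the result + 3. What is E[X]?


E[die] = (1+12)/2 = 13/2
E[X] = 2×13/2 + 3 = 16

E[X] = 16


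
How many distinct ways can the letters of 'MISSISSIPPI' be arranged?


Letters: 11, freq: {'M': 1, 'I': 4, 'S': 4, 'P': 2}
11!/(1!×4!×4!×2!) = 39916800/1152 = 34650

34650


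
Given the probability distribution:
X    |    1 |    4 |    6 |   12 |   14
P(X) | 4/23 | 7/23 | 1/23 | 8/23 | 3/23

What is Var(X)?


E[X] = 176/23
E[X²] = 1892/23
Var(X) = E[X²] - (E[X])² = 1892/23 - 30976/529 = 12540/529

Var(X) = 12540/529 ≈ 23.7051


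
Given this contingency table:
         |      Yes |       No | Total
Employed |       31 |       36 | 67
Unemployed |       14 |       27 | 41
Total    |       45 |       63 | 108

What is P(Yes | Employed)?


P(Yes | Employed) = 31/(31+36) = 31/67

P(Yes|Employed) = 31/67 ≈ 46.27%


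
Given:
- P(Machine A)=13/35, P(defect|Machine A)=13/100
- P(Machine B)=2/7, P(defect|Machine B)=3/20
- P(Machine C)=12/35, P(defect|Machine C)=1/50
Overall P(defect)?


P(B) = Σ P(B|Aᵢ)×P(Aᵢ)
  13/100×13/35 = 169/3500
  3/20×2/7 = 3/70
  1/50×12/35 = 6/875
Sum = 49/500

P(defect) = 49/500 ≈ 9.80%


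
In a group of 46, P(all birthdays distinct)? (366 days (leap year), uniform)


P(all different) = Π(366-i)/366 for i=0..45
= (366/366)×(365/366)×...×(321/366)
= 0.052187

P ≈ 0.0522 ≈ 5.22%


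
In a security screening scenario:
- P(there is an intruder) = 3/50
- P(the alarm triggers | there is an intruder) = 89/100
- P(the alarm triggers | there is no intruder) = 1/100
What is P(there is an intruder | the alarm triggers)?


Using Bayes' theorem:
P(A|B) = P(B|A)·P(A) / P(B)

P(the alarm triggers) = 89/100 × 3/50 + 1/100 × 47/50
= 267/5000 + 47/5000 = 157/2500

P(there is an intruder|the alarm triggers) = (267/5000) / (157/2500) = 267/314

P(there is an intruder|the alarm triggers) = 267/314 ≈ 85.03%


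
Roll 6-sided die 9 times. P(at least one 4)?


P(no 4)^9 = (5/6)^9 = 1953125/10077696
P(≥1) = 1 - 1953125/10077696 = 8124571/10077696

P = 8124571/10077696 ≈ 80.62%


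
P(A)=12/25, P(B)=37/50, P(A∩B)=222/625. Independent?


P(A)×P(B) = 222/625
P(A∩B) = 222/625
Equal ✓ → Independent

Yes, independent


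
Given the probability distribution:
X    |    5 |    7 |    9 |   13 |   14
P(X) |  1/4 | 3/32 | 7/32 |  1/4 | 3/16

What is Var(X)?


E[X] = 39/4
E[X²] = 1721/16
Var(X) = E[X²] - (E[X])² = 1721/16 - 1521/16 = 25/2

Var(X) = 25/2 ≈ 12.5000


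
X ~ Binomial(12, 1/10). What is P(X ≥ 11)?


P(X ≥ 11) = Σ P(X=i) for i=11..12
P(X=11) = 27/250000000000
P(X=12) = 1/1000000000000
Sum = 109/1000000000000

P(X ≥ 11) = 109/1000000000000 ≈ 0.00%


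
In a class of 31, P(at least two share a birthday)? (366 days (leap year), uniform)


P(all different) = Π(366-i)/366 for i=0..30
= 0.270541
P(match) = 1 - 0.270541 = 0.729459

P ≈ 0.7295 ≈ 72.95%


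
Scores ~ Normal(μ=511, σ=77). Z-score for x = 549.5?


z = (x - μ)/σ = (549.5 - 511)/77 = 0.5

z = 0.5


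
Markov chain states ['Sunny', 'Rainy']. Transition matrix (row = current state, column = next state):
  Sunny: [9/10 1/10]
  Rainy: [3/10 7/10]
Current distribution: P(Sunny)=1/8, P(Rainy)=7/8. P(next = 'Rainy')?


P(next=Rainy) = Σᵢ P(now=i)×P(i→Rainy)
= 1/8×1/10 + 7/8×7/10
= 1/80 + 49/80 = 5/8

P = 5/8 ≈ 0.6250


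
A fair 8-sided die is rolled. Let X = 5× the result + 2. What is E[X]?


E[die] = (1+8)/2 = 9/2
E[X] = 5×9/2 + 2 = 49/2

E[X] = 49/2


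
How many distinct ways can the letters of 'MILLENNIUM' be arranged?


Letters: 10, freq: {'M': 2, 'I': 2, 'L': 2, 'E': 1, 'N': 2, 'U': 1}
10!/(2!×2!×2!×1!×2!×1!) = 3628800/16 = 226800

226800


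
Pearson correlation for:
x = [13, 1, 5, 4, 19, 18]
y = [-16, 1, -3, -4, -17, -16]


n=6, Σx=60, Σy=-55, Σxy=-849, Σx²=896, Σy²=827
r = (6×(-849) - 60×(-55))/√((6×896 - 60²)(6×827 - (-55)²))
= -1794/√(1776×1937) = -1794/√3440112 ≈ -1794/1854.7539 ≈ -0.9672

r ≈ -0.9672


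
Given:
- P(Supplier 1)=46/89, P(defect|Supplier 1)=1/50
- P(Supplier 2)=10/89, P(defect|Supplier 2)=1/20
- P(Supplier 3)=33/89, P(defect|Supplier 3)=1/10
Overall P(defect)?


P(B) = Σ P(B|Aᵢ)×P(Aᵢ)
  1/50×46/89 = 23/2225
  1/20×10/89 = 1/178
  1/10×33/89 = 33/890
Sum = 118/2225

P(defect) = 118/2225 ≈ 5.30%


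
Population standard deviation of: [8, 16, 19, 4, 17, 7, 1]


Mean = 72/7
  (8-72/7)²=256/49
  (16-72/7)²=1600/49
  (19-72/7)²=3721/49
  (4-72/7)²=1936/49
  (17-72/7)²=2209/49
  (7-72/7)²=529/49
  (1-72/7)²=4225/49
Σ(x-μ)² = 2068/7
σ² = (2068/7)/7 = 2068/49

σ = √(2068/49) ≈ 6.4965


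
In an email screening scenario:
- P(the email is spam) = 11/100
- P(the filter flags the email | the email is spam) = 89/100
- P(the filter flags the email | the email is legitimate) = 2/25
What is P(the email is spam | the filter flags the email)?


Using Bayes' theorem:
P(A|B) = P(B|A)·P(A) / P(B)

P(the filter flags the email) = 89/100 × 11/100 + 2/25 × 89/100
= 979/10000 + 89/1250 = 1691/10000

P(the email is spam|the filter flags the email) = (979/10000) / (1691/10000) = 11/19

P(the email is spam|the filter flags the email) = 11/19 ≈ 57.89%


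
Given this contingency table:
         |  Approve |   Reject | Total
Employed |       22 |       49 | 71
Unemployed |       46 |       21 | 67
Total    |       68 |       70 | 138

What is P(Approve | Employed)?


P(Approve | Employed) = 22/(22+49) = 22/71

P(Approve|Employed) = 22/71 ≈ 30.99%


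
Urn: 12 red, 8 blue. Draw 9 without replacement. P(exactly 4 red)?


Hypergeometric: C(12,4)×C(8,5)/C(20,9)
= 495×56/167960 = 693/4199

P(X=4) = 693/4199 ≈ 16.50%


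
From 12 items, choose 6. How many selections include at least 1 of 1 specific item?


Complement: C(12,6) - C(11,6) = 924 - 462 = 462

462


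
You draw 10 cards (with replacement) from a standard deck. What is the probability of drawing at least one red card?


P(not a red card) = 26/52 = 1/2
P(none in 10 draws) = (1/2)^10 = 1/1024
P(≥1 red card) = 1 - 1/1024 = 1023/1024

P = 1023/1024 ≈ 99.90%


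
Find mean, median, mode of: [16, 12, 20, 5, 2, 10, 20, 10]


Sorted: [2, 5, 10, 10, 12, 16, 20, 20]
Mean = 95/8
Median = 11
Freq: {16: 1, 12: 1, 20: 2, 5: 1, 2: 1, 10: 2}
Mode: [10, 20]

Mean=95/8, Median=11, Mode=[10, 20]


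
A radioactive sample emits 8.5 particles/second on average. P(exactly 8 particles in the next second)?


Poisson(λ=8.5): P(X=8) = e^(-λ)×λ^k/k!
= e^(-8.5) × 8.5^8 / 8!
≈ 0.000203468369 × 27249052.5039 / 40320 ≈ 0.137508

P(X=8) ≈ 0.137508 ≈ 13.75%


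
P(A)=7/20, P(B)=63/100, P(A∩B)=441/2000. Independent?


P(A)×P(B) = 441/2000
P(A∩B) = 441/2000
Equal ✓ → Independent

Yes, independent


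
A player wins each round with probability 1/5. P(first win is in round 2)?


Geometric: P(X=2) = (1-p)^(k-1)×p = (4/5)^1×1/5 = 4/25

P(X=2) = 4/25 ≈ 16.00%


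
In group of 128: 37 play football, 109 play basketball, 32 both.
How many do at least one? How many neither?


|A∪B| = 37+109-32 = 114
Neither = 128-114 = 14

At least one: 114; Neither: 14


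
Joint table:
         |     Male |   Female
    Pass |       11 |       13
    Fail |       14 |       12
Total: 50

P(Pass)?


P(Pass) = (11+13)/50 = 24/50 = 12/25

P(Pass) = 12/25 ≈ 48.00%


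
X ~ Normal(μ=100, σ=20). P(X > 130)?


z = (130-100)/20 = 1.5
P(X > 130) = 1 - P(Z ≤ 1.5) = 1 - 0.9332 = 0.0668

P(X > 130) ≈ 0.0668


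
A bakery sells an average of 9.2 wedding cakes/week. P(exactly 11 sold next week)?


Poisson(λ=9.2): P(X=11) = e^(-λ)×λ^k/k!
= e^(-9.2) × 9.2^11 / 11!
≈ 0.0001010394018 × 39963737788.6 / 39916800 ≈ 0.101158

P(X=11) ≈ 0.101158 ≈ 10.12%


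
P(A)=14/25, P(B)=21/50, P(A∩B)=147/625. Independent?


P(A)×P(B) = 147/625
P(A∩B) = 147/625
Equal ✓ → Independent

Yes, independent


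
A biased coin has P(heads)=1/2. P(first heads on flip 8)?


Geometric: P(X=8) = (1-p)^(k-1)×p = (1/2)^7×1/2 = 1/256

P(X=8) = 1/256 ≈ 0.39%


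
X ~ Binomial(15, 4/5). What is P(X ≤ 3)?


P(X ≤ 3) = Σ P(X=i) for i=0..3
P(X=0) = 1/30517578125
P(X=1) = 12/6103515625
P(X=2) = 336/6103515625
P(X=3) = 5824/6103515625
Sum = 30861/30517578125

P(X ≤ 3) = 30861/30517578125 ≈ 0.00%


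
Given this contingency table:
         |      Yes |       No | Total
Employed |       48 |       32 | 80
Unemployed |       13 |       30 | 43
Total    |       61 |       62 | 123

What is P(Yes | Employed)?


P(Yes | Employed) = 48/(48+32) = 48/80 = 3/5

P(Yes|Employed) = 3/5 ≈ 60.00%


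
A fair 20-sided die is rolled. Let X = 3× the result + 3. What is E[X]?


E[die] = (1+20)/2 = 21/2
E[X] = 3×21/2 + 3 = 69/2

E[X] = 69/2


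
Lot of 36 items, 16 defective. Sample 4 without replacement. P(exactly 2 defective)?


Hypergeometric: C(16,2)×C(20,2)/C(36,4)
= 120×190/58905 = 1520/3927

P(X=2) = 1520/3927 ≈ 38.71%


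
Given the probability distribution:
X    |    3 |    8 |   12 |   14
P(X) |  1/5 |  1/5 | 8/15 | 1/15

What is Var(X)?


E[X] = 143/15
E[X²] = 1567/15
Var(X) = E[X²] - (E[X])² = 1567/15 - 20449/225 = 3056/225

Var(X) = 3056/225 ≈ 13.5822


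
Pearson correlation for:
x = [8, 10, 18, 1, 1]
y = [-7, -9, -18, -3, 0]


n=5, Σx=38, Σy=-37, Σxy=-473, Σx²=490, Σy²=463
r = (5×(-473) - 38×(-37))/√((5×490 - 38²)(5×463 - (-37)²))
= -959/√(1006×946) = -959/√951676 ≈ -959/975.5388 ≈ -0.9830

r ≈ -0.9830


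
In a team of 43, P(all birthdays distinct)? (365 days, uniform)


P(all different) = Π(365-i)/365 for i=0..42
= (365/365)×(364/365)×...×(323/365)
= 0.076077

P ≈ 0.0761 ≈ 7.61%


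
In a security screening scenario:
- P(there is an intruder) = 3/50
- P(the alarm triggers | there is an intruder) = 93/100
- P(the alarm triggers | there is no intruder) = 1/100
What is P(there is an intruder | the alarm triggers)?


Using Bayes' theorem:
P(A|B) = P(B|A)·P(A) / P(B)

P(the alarm triggers) = 93/100 × 3/50 + 1/100 × 47/50
= 279/5000 + 47/5000 = 163/2500

P(there is an intruder|the alarm triggers) = (279/5000) / (163/2500) = 279/326

P(there is an intruder|the alarm triggers) = 279/326 ≈ 85.58%


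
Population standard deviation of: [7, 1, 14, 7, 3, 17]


Mean = 49/6
  (7-49/6)²=49/36
  (1-49/6)²=1849/36
  (14-49/6)²=1225/36
  (7-49/6)²=49/36
  (3-49/6)²=961/36
  (17-49/6)²=2809/36
Σ(x-μ)² = 1157/6
σ² = (1157/6)/6 = 1157/36

σ = √(1157/36) ≈ 5.6691


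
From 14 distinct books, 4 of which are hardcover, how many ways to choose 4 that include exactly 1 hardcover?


Choose 1 of the 4 hardcovers and 3 of the other 10 books:
C(4,1)×C(10,3) = 4×120 = 480

480


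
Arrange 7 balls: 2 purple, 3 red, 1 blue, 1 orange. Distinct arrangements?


7!/(2!×3!×1!×1!) = 420

420


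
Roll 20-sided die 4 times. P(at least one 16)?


P(no 16)^4 = (19/20)^4 = 130321/160000
P(≥1) = 1 - 130321/160000 = 29679/160000

P = 29679/160000 ≈ 18.55%


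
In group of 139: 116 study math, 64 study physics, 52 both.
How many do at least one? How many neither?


|A∪B| = 116+64-52 = 128
Neither = 139-128 = 11

At least one: 128; Neither: 11


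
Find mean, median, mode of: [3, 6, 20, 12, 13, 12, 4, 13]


Sorted: [3, 4, 6, 12, 12, 13, 13, 20]
Mean = 83/8
Median = 12
Freq: {3: 1, 6: 1, 20: 1, 12: 2, 13: 2, 4: 1}
Mode: [12, 13]

Mean=83/8, Median=12, Mode=[12, 13]


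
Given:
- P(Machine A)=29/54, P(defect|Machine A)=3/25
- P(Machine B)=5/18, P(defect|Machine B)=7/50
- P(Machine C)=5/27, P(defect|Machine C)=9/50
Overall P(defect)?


P(B) = Σ P(B|Aᵢ)×P(Aᵢ)
  3/25×29/54 = 29/450
  7/50×5/18 = 7/180
  9/50×5/27 = 1/30
Sum = 41/300

P(defect) = 41/300 ≈ 13.67%


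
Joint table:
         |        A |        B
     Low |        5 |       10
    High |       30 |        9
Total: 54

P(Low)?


P(Low) = (5+10)/54 = 15/54 = 5/18

P(Low) = 5/18 ≈ 27.78%


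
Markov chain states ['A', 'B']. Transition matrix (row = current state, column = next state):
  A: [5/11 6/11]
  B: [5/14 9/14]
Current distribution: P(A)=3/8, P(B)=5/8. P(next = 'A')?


P(next=A) = Σᵢ P(now=i)×P(i→A)
= 3/8×5/11 + 5/8×5/14
= 15/88 + 25/112 = 485/1232

P = 485/1232 ≈ 0.3937


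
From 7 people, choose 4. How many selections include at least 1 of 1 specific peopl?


Complement: C(7,4) - C(6,4) = 35 - 15 = 20

20


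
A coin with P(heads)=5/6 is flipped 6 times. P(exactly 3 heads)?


Binomial: P(X=3) = C(6,3)×p^3×(1-p)^3
= 20 × 125/216 × 1/216 = 625/11664

P(X=3) = 625/11664 ≈ 5.36%


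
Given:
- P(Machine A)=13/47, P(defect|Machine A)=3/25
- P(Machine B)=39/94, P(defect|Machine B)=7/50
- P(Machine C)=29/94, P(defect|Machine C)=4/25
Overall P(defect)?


P(B) = Σ P(B|Aᵢ)×P(Aᵢ)
  3/25×13/47 = 39/1175
  7/50×39/94 = 273/4700
  4/25×29/94 = 58/1175
Sum = 661/4700

P(defect) = 661/4700 ≈ 14.06%


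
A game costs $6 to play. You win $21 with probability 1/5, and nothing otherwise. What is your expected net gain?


E[gain] = (21-6)×1/5 + (-6)×4/5
= 3 - 24/5 = -9/5

Expected net gain = $-9/5 ≈ $-1.80


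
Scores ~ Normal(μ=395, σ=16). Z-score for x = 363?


z = (x - μ)/σ = (363 - 395)/16 = -2.0

z = -2.0


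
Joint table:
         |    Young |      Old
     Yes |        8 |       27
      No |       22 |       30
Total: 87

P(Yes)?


P(Yes) = (8+27)/87 = 35/87

P(Yes) = 35/87 ≈ 40.23%


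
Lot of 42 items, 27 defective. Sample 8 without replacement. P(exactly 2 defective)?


Hypergeometric: C(27,2)×C(15,6)/C(42,8)
= 351×5005/118030185 = 429/28823

P(X=2) = 429/28823 ≈ 1.49%


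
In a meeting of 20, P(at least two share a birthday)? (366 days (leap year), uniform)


P(all different) = Π(366-i)/366 for i=0..19
= 0.589430
P(match) = 1 - 0.589430 = 0.410570

P ≈ 0.4106 ≈ 41.06%


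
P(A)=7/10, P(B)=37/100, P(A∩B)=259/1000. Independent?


P(A)×P(B) = 259/1000
P(A∩B) = 259/1000
Equal ✓ → Independent

Yes, independent


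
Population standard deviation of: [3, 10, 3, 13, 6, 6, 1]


Mean = 42/7 = 6
  (3-6)²=9
  (10-6)²=16
  (3-6)²=9
  (13-6)²=49
  (6-6)²=0
  (6-6)²=0
  (1-6)²=25
Σ(x-μ)² = 108
σ² = 108/7

σ = √(108/7) ≈ 3.9279


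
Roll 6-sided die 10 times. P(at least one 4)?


P(no 4)^10 = (5/6)^10 = 9765625/60466176
P(≥1) = 1 - 9765625/60466176 = 50700551/60466176

P = 50700551/60466176 ≈ 83.85%


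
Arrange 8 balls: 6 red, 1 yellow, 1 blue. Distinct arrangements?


8!/(6!×1!×1!) = 56

56


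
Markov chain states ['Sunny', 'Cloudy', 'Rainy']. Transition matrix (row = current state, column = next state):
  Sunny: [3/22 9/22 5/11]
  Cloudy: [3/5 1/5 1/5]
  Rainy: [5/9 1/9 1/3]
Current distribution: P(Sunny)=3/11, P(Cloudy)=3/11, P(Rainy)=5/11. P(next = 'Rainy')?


P(next=Rainy) = Σᵢ P(now=i)×P(i→Rainy)
= 3/11×5/11 + 3/11×1/5 + 5/11×1/3
= 15/121 + 3/55 + 5/33 = 599/1815

P = 599/1815 ≈ 0.3300


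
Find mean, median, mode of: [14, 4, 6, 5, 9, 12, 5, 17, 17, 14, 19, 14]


Sorted: [4, 5, 5, 6, 9, 12, 14, 14, 14, 17, 17, 19]
Mean = 136/12 = 34/3
Median = 13
Freq: {14: 3, 4: 1, 6: 1, 5: 2, 9: 1, 12: 1, 17: 2, 19: 1}
Mode: [14]

Mean=34/3, Median=13, Mode=14


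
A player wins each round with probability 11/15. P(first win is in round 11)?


Geometric: P(X=11) = (1-p)^(k-1)×p = (4/15)^10×11/15 = 11534336/8649755859375

P(X=11) = 11534336/8649755859375 ≈ 0.00%


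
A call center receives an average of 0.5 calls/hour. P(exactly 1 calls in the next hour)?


Poisson(λ=0.5): P(X=1) = e^(-λ)×λ^k/k!
= e^(-0.5) × 0.5^1 / 1!
≈ 0.6065306597 × 0.5 / 1 ≈ 0.303265

P(X=1) ≈ 0.303265 ≈ 30.33%


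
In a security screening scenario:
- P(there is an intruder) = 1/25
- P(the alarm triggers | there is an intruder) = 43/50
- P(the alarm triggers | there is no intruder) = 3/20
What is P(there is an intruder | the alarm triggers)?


Using Bayes' theorem:
P(A|B) = P(B|A)·P(A) / P(B)

P(the alarm triggers) = 43/50 × 1/25 + 3/20 × 24/25
= 43/1250 + 18/125 = 223/1250

P(there is an intruder|the alarm triggers) = (43/1250) / (223/1250) = 43/223

P(there is an intruder|the alarm triggers) = 43/223 ≈ 19.28%


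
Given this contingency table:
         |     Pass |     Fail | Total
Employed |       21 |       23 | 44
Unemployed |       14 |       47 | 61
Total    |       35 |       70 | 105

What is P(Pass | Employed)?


P(Pass | Employed) = 21/(21+23) = 21/44

P(Pass|Employed) = 21/44 ≈ 47.73%


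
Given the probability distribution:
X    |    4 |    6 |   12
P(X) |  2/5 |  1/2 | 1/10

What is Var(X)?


E[X] = 29/5
E[X²] = 194/5
Var(X) = E[X²] - (E[X])² = 194/5 - 841/25 = 129/25

Var(X) = 129/25 ≈ 5.1600


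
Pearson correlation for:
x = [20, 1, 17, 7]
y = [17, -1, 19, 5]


n=4, Σx=45, Σy=40, Σxy=697, Σx²=739, Σy²=676
r = (4×697 - 45×40)/√((4×739 - 45²)(4×676 - 40²))
= 988/√(931×1104) = 988/√1027824 ≈ 988/1013.8166 ≈ 0.9745

r ≈ 0.9745


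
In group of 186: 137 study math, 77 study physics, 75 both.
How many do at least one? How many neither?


|A∪B| = 137+77-75 = 139
Neither = 186-139 = 47

At least one: 139; Neither: 47


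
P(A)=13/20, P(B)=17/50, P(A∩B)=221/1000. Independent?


P(A)×P(B) = 221/1000
P(A∩B) = 221/1000
Equal ✓ → Independent

Yes, independent


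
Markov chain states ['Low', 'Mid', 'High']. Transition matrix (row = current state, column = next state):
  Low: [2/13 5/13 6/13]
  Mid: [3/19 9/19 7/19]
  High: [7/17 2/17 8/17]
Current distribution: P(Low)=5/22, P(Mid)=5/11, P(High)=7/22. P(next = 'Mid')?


P(next=Mid) = Σᵢ P(now=i)×P(i→Mid)
= 5/22×5/13 + 5/11×9/19 + 7/22×2/17
= 25/286 + 45/209 + 7/187 = 31423/92378

P = 31423/92378 ≈ 0.3402


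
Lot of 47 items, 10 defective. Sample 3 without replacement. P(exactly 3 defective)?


Hypergeometric: C(10,3)×C(37,0)/C(47,3)
= 120×1/16215 = 8/1081

P(X=3) = 8/1081 ≈ 0.74%


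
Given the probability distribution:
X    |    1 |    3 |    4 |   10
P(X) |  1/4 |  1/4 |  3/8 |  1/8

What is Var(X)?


E[X] = 15/4
E[X²] = 21
Var(X) = E[X²] - (E[X])² = 21 - 225/16 = 111/16

Var(X) = 111/16 ≈ 6.9375


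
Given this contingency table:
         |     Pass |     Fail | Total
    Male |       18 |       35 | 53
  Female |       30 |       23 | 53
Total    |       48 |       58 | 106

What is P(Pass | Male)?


P(Pass | Male) = 18/(18+35) = 18/53

P(Pass|Male) = 18/53 ≈ 33.96%


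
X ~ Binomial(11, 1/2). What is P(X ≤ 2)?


P(X ≤ 2) = Σ P(X=i) for i=0..2
P(X=0) = 1/2048
P(X=1) = 11/2048
P(X=2) = 55/2048
Sum = 67/2048

P(X ≤ 2) = 67/2048 ≈ 3.27%


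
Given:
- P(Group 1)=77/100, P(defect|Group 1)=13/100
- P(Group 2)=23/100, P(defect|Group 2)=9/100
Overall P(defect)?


P(B) = Σ P(B|Aᵢ)×P(Aᵢ)
  13/100×77/100 = 1001/10000
  9/100×23/100 = 207/10000
Sum = 151/1250

P(defect) = 151/1250 ≈ 12.08%


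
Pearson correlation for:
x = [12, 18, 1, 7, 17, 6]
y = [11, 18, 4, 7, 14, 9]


n=6, Σx=61, Σy=63, Σxy=801, Σx²=843, Σy²=787
r = (6×801 - 61×63)/√((6×843 - 61²)(6×787 - 63²))
= 963/√(1337×753) = 963/√1006761 ≈ 963/1003.3748 ≈ 0.9598

r ≈ 0.9598


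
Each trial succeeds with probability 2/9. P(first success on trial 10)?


Geometric: P(X=10) = (1-p)^(k-1)×p = (7/9)^9×2/9 = 80707214/3486784401

P(X=10) = 80707214/3486784401 ≈ 2.31%


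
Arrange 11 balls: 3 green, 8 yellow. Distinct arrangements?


11!/(3!×8!) = 165

165


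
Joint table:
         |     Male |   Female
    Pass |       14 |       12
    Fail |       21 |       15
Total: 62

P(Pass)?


P(Pass) = (14+12)/62 = 26/62 = 13/31

P(Pass) = 13/31 ≈ 41.94%


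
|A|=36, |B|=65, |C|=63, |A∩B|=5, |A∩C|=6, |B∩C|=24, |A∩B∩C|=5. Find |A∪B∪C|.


|A∪B∪C| = 36+65+63-5-6-24+5 = 134

|A∪B∪C| = 134


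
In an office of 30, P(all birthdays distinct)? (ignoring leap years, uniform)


P(all different) = Π(365-i)/365 for i=0..29
= (365/365)×(364/365)×...×(336/365)
= 0.293684

P ≈ 0.2937 ≈ 29.37%


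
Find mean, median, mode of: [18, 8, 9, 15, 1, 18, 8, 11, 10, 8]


Sorted: [1, 8, 8, 8, 9, 10, 11, 15, 18, 18]
Mean = 106/10 = 53/5
Median = 19/2
Freq: {18: 2, 8: 3, 9: 1, 15: 1, 1: 1, 11: 1, 10: 1}
Mode: [8]

Mean=53/5, Median=19/2, Mode=8


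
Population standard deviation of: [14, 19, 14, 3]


Mean = 50/4 = 25/2
  (14-25/2)²=9/4
  (19-25/2)²=169/4
  (14-25/2)²=9/4
  (3-25/2)²=361/4
Σ(x-μ)² = 137
σ² = 137/4

σ = √(137/4) ≈ 5.8523


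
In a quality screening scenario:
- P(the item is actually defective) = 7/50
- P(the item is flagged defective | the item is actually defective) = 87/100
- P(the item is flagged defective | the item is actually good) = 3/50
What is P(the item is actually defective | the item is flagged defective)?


Using Bayes' theorem:
P(A|B) = P(B|A)·P(A) / P(B)

P(the item is flagged defective) = 87/100 × 7/50 + 3/50 × 43/50
= 609/5000 + 129/2500 = 867/5000

P(the item is actually defective|the item is flagged defective) = (609/5000) / (867/5000) = 203/289

P(the item is actually defective|the item is flagged defective) = 203/289 ≈ 70.24%


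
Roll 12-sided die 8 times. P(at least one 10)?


P(no 10)^8 = (11/12)^8 = 214358881/429981696
P(≥1) = 1 - 214358881/429981696 = 215622815/429981696

P = 215622815/429981696 ≈ 50.15%


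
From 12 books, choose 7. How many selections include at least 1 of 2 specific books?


Complement: C(12,7) - C(10,7) = 792 - 120 = 672

672


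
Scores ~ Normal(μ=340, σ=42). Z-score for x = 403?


z = (x - μ)/σ = (403 - 340)/42 = 1.5

z = 1.5


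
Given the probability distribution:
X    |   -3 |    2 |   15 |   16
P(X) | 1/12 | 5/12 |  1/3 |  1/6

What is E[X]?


E[X] = Σ x·P(X=x)
= (-3)×(1/12) + (2)×(5/12) + (15)×(1/3) + (16)×(1/6)
= 33/4

E[X] = 33/4


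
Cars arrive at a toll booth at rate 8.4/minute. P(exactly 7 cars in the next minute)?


Poisson(λ=8.4): P(X=7) = e^(-λ)×λ^k/k!
= e^(-8.4) × 8.4^7 / 7!
≈ 0.0002248673242 × 2950903.46557 / 5040 ≈ 0.131659

P(X=7) ≈ 0.131659 ≈ 13.17%


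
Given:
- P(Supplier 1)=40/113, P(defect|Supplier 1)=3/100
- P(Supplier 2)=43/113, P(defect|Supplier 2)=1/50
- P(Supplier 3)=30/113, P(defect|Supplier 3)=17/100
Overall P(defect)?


P(B) = Σ P(B|Aᵢ)×P(Aᵢ)
  3/100×40/113 = 6/565
  1/50×43/113 = 43/5650
  17/100×30/113 = 51/1130
Sum = 179/2825

P(defect) = 179/2825 ≈ 6.34%


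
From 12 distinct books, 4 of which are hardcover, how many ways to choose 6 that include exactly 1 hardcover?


Choose 1 of the 4 hardcovers and 5 of the other 8 books:
C(4,1)×C(8,5) = 4×56 = 224

224


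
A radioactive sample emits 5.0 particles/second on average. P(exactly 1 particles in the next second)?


Poisson(λ=5.0): P(X=1) = e^(-λ)×λ^k/k!
= e^(-5.0) × 5.0^1 / 1!
≈ 0.006737946999 × 5 / 1 ≈ 0.033690

P(X=1) ≈ 0.033690 ≈ 3.37%


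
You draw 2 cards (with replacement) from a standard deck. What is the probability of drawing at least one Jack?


P(not a Jack) = 48/52 = 12/13
P(none in 2 draws) = (12/13)^2 = 144/169
P(≥1 Jack) = 1 - 144/169 = 25/169

P = 25/169 ≈ 14.79%
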